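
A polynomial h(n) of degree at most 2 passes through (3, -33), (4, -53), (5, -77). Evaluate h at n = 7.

-137

Using the Lagrange interpolation formula with nodes 3, 4, 5:
  L_0(n) = (n - 4)(n - 5) / 2
  L_1(n) = (n - 3)(n - 5) / -1
  L_2(n) = (n - 3)(n - 4) / 2
Then h(n) = -33·L_0(n) - 53·L_1(n) - 77·L_2(n).
Expanding and collecting terms gives h(n) = -2n² - 6n + 3.
Evaluating at n = 7: h(7) = -137.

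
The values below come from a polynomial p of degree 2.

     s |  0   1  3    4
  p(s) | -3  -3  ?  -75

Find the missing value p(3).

-39

The 3 known points determine the degree-2 polynomial uniquely.
Write p(s) = as^2 + bs + c. Substituting each data point gives a linear system:
  c = -3
  a + b + c = -3
  16a + 4b + c = -75
Solving the system yields a = -6, b = 6, c = -3.
So p(s) = -6s^2 + 6s - 3.
Then p(3) = -39.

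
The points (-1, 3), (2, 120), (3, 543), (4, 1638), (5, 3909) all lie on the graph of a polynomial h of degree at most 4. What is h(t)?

h(t) = 6t^4 + 6t^2 + 3t - 6

Write h(t) = at^4 + bt^3 + ct^2 + dt + e. Substituting each data point gives a linear system:
  a - b + c - d + e = 3
  16a + 8b + 4c + 2d + e = 120
  81a + 27b + 9c + 3d + e = 543
  256a + 64b + 16c + 4d + e = 1638
  625a + 125b + 25c + 5d + e = 3909
Solving the system yields a = 6, b = 0, c = 6, d = 3, e = -6.
So h(t) = 6t^4 + 6t^2 + 3t - 6.
Check: h(3) = 543. ✓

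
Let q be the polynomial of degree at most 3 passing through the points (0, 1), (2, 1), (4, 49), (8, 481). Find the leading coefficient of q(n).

Write q(n) = an^3 + bn^2 + cn + d. Substituting each data point gives a linear system:
  d = 1
  8a + 4b + 2c + d = 1
  64a + 16b + 4c + d = 49
  512a + 64b + 8c + d = 481
Solving the system yields a = 1, b = 0, c = -4, d = 1.
So q(n) = n^3 - 4n + 1.
The leading coefficient is 1.

1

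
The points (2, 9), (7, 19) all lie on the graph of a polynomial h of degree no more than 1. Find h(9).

23

Write h(t) = at + b. Substituting each data point gives a linear system:
  2a + b = 9
  7a + b = 19
Solving the system yields a = 2, b = 5.
So h(t) = 2t + 5.
Then h(9) = 23.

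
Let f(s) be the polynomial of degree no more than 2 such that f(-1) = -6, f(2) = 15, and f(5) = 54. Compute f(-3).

-10

Forward differences of the values at s = -1, 2, 5:
  f  : -6  15  54
  Δ  : 21  39
  Δ^2: 18
The second differences are constant, confirming degree 2.
Interpolating (Newton forward form) and evaluating at s = -3 gives f(-3) = -10.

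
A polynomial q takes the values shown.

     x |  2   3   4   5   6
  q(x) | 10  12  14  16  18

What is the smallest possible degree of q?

1

Forward differences of the values at x = 2, 3, 4, 5, 6:
  q  : 10  12  14  16  18
  Δ  : 2  2  2  2
  Δ^2: 0  0  0
  Δ^3: 0  0
  Δ^4: 0
The first differences are constant (2) and nonzero, while all higher differences vanish, so the minimal degree is 1.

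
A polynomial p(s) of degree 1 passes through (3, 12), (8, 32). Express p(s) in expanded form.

Write p(s) = as + b. Substituting each data point gives a linear system:
  3a + b = 12
  8a + b = 32
Solving the system yields a = 4, b = 0.
So p(s) = 4s.
Check: p(8) = 32. ✓

p(s) = 4s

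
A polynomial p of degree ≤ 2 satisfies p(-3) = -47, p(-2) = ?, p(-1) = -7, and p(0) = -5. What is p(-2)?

-21

On equispaced nodes a degree-2 polynomial has vanishing third forward difference, so
  - p(-3) + 3·p(-2) - 3·p(-1) + p(0) = 0.
Substituting the known values and solving for p(-2):
  3·p(-2) = -63
  p(-2) = -21.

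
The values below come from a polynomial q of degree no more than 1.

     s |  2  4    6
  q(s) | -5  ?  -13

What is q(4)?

The 2 known points determine the degree-1 polynomial uniquely.
Write q(s) = as + b. Substituting each data point gives a linear system:
  2a + b = -5
  6a + b = -13
Solving the system yields a = -2, b = -1.
So q(s) = -2s - 1.
Then q(4) = -9.

-9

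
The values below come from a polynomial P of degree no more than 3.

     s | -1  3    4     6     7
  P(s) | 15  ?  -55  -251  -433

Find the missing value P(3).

-17

The 4 known points determine the degree-3 polynomial uniquely.
Write P(s) = as^3 + bs^2 + cs + d. Substituting each data point gives a linear system:
  -a + b - c + d = 15
  64a + 16b + 4c + d = -55
  216a + 36b + 6c + d = -251
  343a + 49b + 7c + d = -433
Solving the system yields a = -2, b = 6, c = -6, d = 1.
So P(s) = -2s^3 + 6s^2 - 6s + 1.
Then P(3) = -17.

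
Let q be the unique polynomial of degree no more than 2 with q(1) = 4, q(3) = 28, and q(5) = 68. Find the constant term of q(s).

Write q(s) = as^2 + bs + c. Substituting each data point gives a linear system:
  a + b + c = 4
  9a + 3b + c = 28
  25a + 5b + c = 68
Solving the system yields a = 2, b = 4, c = -2.
So q(s) = 2s^2 + 4s - 2.
The constant term is -2.

-2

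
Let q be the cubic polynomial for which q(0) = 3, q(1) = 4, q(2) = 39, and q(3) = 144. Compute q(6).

1239

Write q(t) = at^3 + bt^2 + ct + d. Substituting each data point gives a linear system:
  d = 3
  a + b + c + d = 4
  8a + 4b + 2c + d = 39
  27a + 9b + 3c + d = 144
Solving the system yields a = 6, b = -1, c = -4, d = 3.
So q(t) = 6t³ - t² - 4t + 3.
Then q(6) = 1239.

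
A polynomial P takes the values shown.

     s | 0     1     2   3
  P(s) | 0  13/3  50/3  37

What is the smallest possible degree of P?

2

Forward differences of the values at s = 0, 1, 2, 3:
  P  : 0  13/3  50/3  37
  Δ  : 13/3  37/3  61/3
  Δ^2: 8  8
  Δ^3: 0
The second differences are constant (8) and nonzero, while all higher differences vanish, so the minimal degree is 2.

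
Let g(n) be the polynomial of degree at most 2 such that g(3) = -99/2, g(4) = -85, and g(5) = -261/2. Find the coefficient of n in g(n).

Write g(n) = an^2 + bn + c. Substituting each data point gives a linear system:
  9a + 3b + c = -99/2
  16a + 4b + c = -85
  25a + 5b + c = -261/2
Solving the system yields a = -5, b = -1/2, c = -3.
So g(n) = -5n^2 - (1/2)n - 3.
The coefficient of n is -1/2.

-1/2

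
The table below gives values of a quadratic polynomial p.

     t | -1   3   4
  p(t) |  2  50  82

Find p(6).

170

Write p(t) = at^2 + bt + c. Substituting each data point gives a linear system:
  a - b + c = 2
  9a + 3b + c = 50
  16a + 4b + c = 82
Solving the system yields a = 4, b = 4, c = 2.
So p(t) = 4t² + 4t + 2.
Then p(6) = 170.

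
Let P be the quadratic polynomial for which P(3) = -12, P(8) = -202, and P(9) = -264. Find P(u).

Write P(u) = au^2 + bu + c. Substituting each data point gives a linear system:
  9a + 3b + c = -12
  64a + 8b + c = -202
  81a + 9b + c = -264
Solving the system yields a = -4, b = 6, c = 6.
So P(u) = -4u^2 + 6u + 6.
Check: P(3) = -12. ✓

P(u) = -4u^2 + 6u + 6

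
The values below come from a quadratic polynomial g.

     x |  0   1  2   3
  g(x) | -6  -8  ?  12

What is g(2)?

-2

The 3 known points determine the degree-2 polynomial uniquely.
Write g(x) = ax^2 + bx + c. Substituting each data point gives a linear system:
  c = -6
  a + b + c = -8
  9a + 3b + c = 12
Solving the system yields a = 4, b = -6, c = -6.
So g(x) = 4x² - 6x - 6.
Then g(2) = -2.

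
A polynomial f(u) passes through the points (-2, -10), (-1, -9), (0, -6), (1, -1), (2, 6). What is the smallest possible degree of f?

2

Forward differences of the values at u = -2, -1, 0, 1, 2:
  f  : -10  -9  -6  -1  6
  Δ  : 1  3  5  7
  Δ^2: 2  2  2
  Δ^3: 0  0
  Δ^4: 0
The second differences are constant (2) and nonzero, while all higher differences vanish, so the minimal degree is 2.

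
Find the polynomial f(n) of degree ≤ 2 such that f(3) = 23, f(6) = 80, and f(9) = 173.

Write f(n) = an^2 + bn + c. Substituting each data point gives a linear system:
  9a + 3b + c = 23
  36a + 6b + c = 80
  81a + 9b + c = 173
Solving the system yields a = 2, b = 1, c = 2.
So f(n) = 2n^2 + n + 2.
Check: f(9) = 173. ✓

f(n) = 2n^2 + n + 2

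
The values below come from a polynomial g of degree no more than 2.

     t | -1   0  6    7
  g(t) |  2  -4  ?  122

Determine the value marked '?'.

86

The 3 known points determine the degree-2 polynomial uniquely.
Write g(t) = at^2 + bt + c. Substituting each data point gives a linear system:
  a - b + c = 2
  c = -4
  49a + 7b + c = 122
Solving the system yields a = 3, b = -3, c = -4.
So g(t) = 3t² - 3t - 4.
Then g(6) = 86.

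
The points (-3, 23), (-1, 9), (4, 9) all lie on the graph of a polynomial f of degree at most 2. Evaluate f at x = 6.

23

Using the Lagrange interpolation formula with nodes -3, -1, 4:
  L_0(x) = (x + 1)(x - 4) / 14
  L_1(x) = (x + 3)(x - 4) / -10
  L_2(x) = (x + 3)(x + 1) / 35
Then f(x) = 23·L_0(x) + 9·L_1(x) + 9·L_2(x).
Expanding and collecting terms gives f(x) = x^2 - 3x + 5.
Evaluating at x = 6: f(6) = 23.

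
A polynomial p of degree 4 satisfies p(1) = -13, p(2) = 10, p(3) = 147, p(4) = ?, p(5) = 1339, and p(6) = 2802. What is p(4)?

530

The 5 known points determine the degree-4 polynomial uniquely.
Write p(u) = au^4 + bu^3 + cu^2 + du + e. Substituting each data point gives a linear system:
  a + b + c + d + e = -13
  16a + 8b + 4c + 2d + e = 10
  81a + 27b + 9c + 3d + e = 147
  625a + 125b + 25c + 5d + e = 1339
  1296a + 216b + 36c + 6d + e = 2802
Solving the system yields a = 2, b = 2, c = -5, d = -6, e = -6.
So p(u) = 2u^4 + 2u^3 - 5u^2 - 6u - 6.
Then p(4) = 530.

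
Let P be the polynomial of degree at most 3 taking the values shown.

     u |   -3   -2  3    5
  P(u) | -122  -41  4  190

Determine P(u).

Using the Lagrange interpolation formula with nodes -3, -2, 3, 5:
  L_0(u) = (u + 2)(u - 3)(u - 5) / -48
  L_1(u) = (u + 3)(u - 3)(u - 5) / 35
  L_2(u) = (u + 3)(u + 2)(u - 5) / -60
  L_3(u) = (u + 3)(u + 2)(u - 3) / 112
Then P(u) = -122·L_0(u) - 41·L_1(u) + 4·L_2(u) + 190·L_3(u).
Expanding and collecting terms gives P(u) = 3u^3 - 6u^2 - 6u - 5.
Check: P(3) = 4. ✓

P(u) = 3u^3 - 6u^2 - 6u - 5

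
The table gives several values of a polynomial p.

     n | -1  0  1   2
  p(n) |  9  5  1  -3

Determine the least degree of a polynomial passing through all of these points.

1

Forward differences of the values at n = -1, 0, 1, 2:
  p  : 9  5  1  -3
  Δ  : -4  -4  -4
  Δ^2: 0  0
  Δ^3: 0
The first differences are constant (-4) and nonzero, while all higher differences vanish, so the minimal degree is 1.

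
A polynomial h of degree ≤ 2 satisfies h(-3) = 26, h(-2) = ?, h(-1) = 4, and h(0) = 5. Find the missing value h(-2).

11

The 3 known points determine the degree-2 polynomial uniquely.
Write h(n) = an^2 + bn + c. Substituting each data point gives a linear system:
  9a - 3b + c = 26
  a - b + c = 4
  c = 5
Solving the system yields a = 4, b = 5, c = 5.
So h(n) = 4n^2 + 5n + 5.
Then h(-2) = 11.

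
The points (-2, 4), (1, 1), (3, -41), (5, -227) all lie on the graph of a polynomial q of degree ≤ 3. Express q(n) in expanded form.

q(n) = -2n^3 + 5n - 2

Using the Lagrange interpolation formula with nodes -2, 1, 3, 5:
  L_0(n) = (n - 1)(n - 3)(n - 5) / -105
  L_1(n) = (n + 2)(n - 3)(n - 5) / 24
  L_2(n) = (n + 2)(n - 1)(n - 5) / -20
  L_3(n) = (n + 2)(n - 1)(n - 3) / 56
Then q(n) = 4·L_0(n) + 1·L_1(n) - 41·L_2(n) - 227·L_3(n).
Expanding and collecting terms gives q(n) = -2n^3 + 5n - 2.
Check: q(5) = -227. ✓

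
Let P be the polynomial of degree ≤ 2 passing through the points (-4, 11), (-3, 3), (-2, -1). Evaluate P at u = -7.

59

Write P(u) = au^2 + bu + c. Substituting each data point gives a linear system:
  16a - 4b + c = 11
  9a - 3b + c = 3
  4a - 2b + c = -1
Solving the system yields a = 2, b = 6, c = 3.
So P(u) = 2u^2 + 6u + 3.
Then P(-7) = 59.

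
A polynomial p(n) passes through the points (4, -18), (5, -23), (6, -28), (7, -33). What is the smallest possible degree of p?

Forward differences of the values at n = 4, 5, 6, 7:
  p  : -18  -23  -28  -33
  Δ  : -5  -5  -5
  Δ^2: 0  0
  Δ^3: 0
The first differences are constant (-5) and nonzero, while all higher differences vanish, so the minimal degree is 1.

1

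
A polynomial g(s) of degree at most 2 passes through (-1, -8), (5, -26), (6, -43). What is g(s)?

Using the Lagrange interpolation formula with nodes -1, 5, 6:
  L_0(s) = (s - 5)(s - 6) / 42
  L_1(s) = (s + 1)(s - 6) / -6
  L_2(s) = (s + 1)(s - 5) / 7
Then g(s) = -8·L_0(s) - 26·L_1(s) - 43·L_2(s).
Expanding and collecting terms gives g(s) = -2s^2 + 5s - 1.
Check: g(5) = -26. ✓

g(s) = -2s^2 + 5s - 1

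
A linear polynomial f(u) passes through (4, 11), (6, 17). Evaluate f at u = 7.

Write f(u) = au + b. Substituting each data point gives a linear system:
  4a + b = 11
  6a + b = 17
Solving the system yields a = 3, b = -1.
So f(u) = 3u - 1.
Then f(7) = 20.

20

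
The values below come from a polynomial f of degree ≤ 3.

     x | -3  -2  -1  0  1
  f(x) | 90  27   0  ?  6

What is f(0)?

-3

On equispaced nodes a degree-3 polynomial has vanishing fourth forward difference, so
  f(-3) - 4·f(-2) + 6·f(-1) - 4·f(0) + f(1) = 0.
Substituting the known values and solving for f(0):
  -4·f(0) = 12
  f(0) = -3.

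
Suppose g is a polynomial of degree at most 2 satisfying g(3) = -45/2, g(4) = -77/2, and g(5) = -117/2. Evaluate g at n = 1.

Write g(n) = an^2 + bn + c. Substituting each data point gives a linear system:
  9a + 3b + c = -45/2
  16a + 4b + c = -77/2
  25a + 5b + c = -117/2
Solving the system yields a = -2, b = -2, c = 3/2.
So g(n) = -2n^2 - 2n + 3/2.
Then g(1) = -5/2.

-5/2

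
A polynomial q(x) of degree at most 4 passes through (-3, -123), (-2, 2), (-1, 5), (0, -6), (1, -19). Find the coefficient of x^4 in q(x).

-4

Write q(x) = ax^4 + bx^3 + cx^2 + dx + e. Substituting each data point gives a linear system:
  81a - 27b + 9c - 3d + e = -123
  16a - 8b + 4c - 2d + e = 2
  a - b + c - d + e = 5
  e = -6
  a + b + c + d + e = -19
Solving the system yields a = -4, b = -6, c = 3, d = -6, e = -6.
So q(x) = -4x^4 - 6x^3 + 3x^2 - 6x - 6.
The leading coefficient is -4.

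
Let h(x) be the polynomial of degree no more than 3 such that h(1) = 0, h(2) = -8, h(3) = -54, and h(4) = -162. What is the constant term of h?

-6

Write h(x) = ax^3 + bx^2 + cx + d. Substituting each data point gives a linear system:
  a + b + c + d = 0
  8a + 4b + 2c + d = -8
  27a + 9b + 3c + d = -54
  64a + 16b + 4c + d = -162
Solving the system yields a = -4, b = 5, c = 5, d = -6.
So h(x) = -4x^3 + 5x^2 + 5x - 6.
The constant term is -6.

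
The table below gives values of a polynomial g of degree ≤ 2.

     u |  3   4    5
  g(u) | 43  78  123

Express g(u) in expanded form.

Write g(u) = au^2 + bu + c. Substituting each data point gives a linear system:
  9a + 3b + c = 43
  16a + 4b + c = 78
  25a + 5b + c = 123
Solving the system yields a = 5, b = 0, c = -2.
So g(u) = 5u² - 2.
Check: g(5) = 123. ✓

g(u) = 5u^2 - 2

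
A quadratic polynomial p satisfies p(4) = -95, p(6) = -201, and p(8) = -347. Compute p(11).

-641

Using the Lagrange interpolation formula with nodes 4, 6, 8:
  L_0(n) = (n - 6)(n - 8) / 8
  L_1(n) = (n - 4)(n - 8) / -4
  L_2(n) = (n - 4)(n - 6) / 8
Then p(n) = -95·L_0(n) - 201·L_1(n) - 347·L_2(n).
Expanding and collecting terms gives p(n) = -5n^2 - 3n - 3.
Evaluating at n = 11: p(11) = -641.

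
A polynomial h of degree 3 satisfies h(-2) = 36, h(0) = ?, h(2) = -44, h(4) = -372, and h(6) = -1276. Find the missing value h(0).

-4

The 4 known points determine the degree-3 polynomial uniquely.
Write h(n) = an^3 + bn^2 + cn + d. Substituting each data point gives a linear system:
  -8a + 4b - 2c + d = 36
  8a + 4b + 2c + d = -44
  64a + 16b + 4c + d = -372
  216a + 36b + 6c + d = -1276
Solving the system yields a = -6, b = 0, c = 4, d = -4.
So h(n) = -6n³ + 4n - 4.
Then h(0) = -4.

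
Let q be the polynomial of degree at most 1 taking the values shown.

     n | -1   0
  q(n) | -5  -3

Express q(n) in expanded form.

Using the Lagrange interpolation formula with nodes -1, 0:
  L_0(n) = n / -1
  L_1(n) = (n + 1) / 1
Then q(n) = -5·L_0(n) - 3·L_1(n).
Expanding and collecting terms gives q(n) = 2n - 3.
Check: q(-1) = -5. ✓

q(n) = 2n - 3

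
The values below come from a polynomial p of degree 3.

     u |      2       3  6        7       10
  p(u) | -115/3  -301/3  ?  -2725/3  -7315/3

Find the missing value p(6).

-1795/3

The 4 known points determine the degree-3 polynomial uniquely.
Write p(u) = au^3 + bu^2 + cu + d. Substituting each data point gives a linear system:
  8a + 4b + 2c + d = -115/3
  27a + 9b + 3c + d = -301/3
  343a + 49b + 7c + d = -2725/3
  1000a + 100b + 10c + d = -7315/3
Solving the system yields a = -2, b = -4, c = -4, d = 5/3.
So p(u) = -2u³ - 4u² - 4u + 5/3.
Then p(6) = -1795/3.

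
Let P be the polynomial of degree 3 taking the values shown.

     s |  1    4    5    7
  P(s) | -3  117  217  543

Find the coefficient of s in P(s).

-6

Write P(s) = as^3 + bs^2 + cs + d. Substituting each data point gives a linear system:
  a + b + c + d = -3
  64a + 16b + 4c + d = 117
  125a + 25b + 5c + d = 217
  343a + 49b + 7c + d = 543
Solving the system yields a = 1, b = 5, c = -6, d = -3.
So P(s) = s³ + 5s² - 6s - 3.
The coefficient of s is -6.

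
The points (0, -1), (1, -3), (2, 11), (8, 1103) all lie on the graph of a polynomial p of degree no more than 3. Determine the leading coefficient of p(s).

Write p(s) = as^3 + bs^2 + cs + d. Substituting each data point gives a linear system:
  d = -1
  a + b + c + d = -3
  8a + 4b + 2c + d = 11
  512a + 64b + 8c + d = 1103
Solving the system yields a = 2, b = 2, c = -6, d = -1.
So p(s) = 2s^3 + 2s^2 - 6s - 1.
The leading coefficient is 2.

2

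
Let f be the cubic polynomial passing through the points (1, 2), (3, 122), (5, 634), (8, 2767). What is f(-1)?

Using the Lagrange interpolation formula with nodes 1, 3, 5, 8:
  L_0(s) = (s - 3)(s - 5)(s - 8) / -56
  L_1(s) = (s - 1)(s - 5)(s - 8) / 20
  L_2(s) = (s - 1)(s - 3)(s - 8) / -24
  L_3(s) = (s - 1)(s - 3)(s - 5) / 105
Then f(s) = 2·L_0(s) + 122·L_1(s) + 634·L_2(s) + 2767·L_3(s).
Expanding and collecting terms gives f(s) = 6s³ - 5s² + 2s - 1.
Evaluating at s = -1: f(-1) = -14.

-14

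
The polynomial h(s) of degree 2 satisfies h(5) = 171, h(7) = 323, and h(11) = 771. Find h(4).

Using the Lagrange interpolation formula with nodes 5, 7, 11:
  L_0(s) = (s - 7)(s - 11) / 12
  L_1(s) = (s - 5)(s - 11) / -8
  L_2(s) = (s - 5)(s - 7) / 24
Then h(s) = 171·L_0(s) + 323·L_1(s) + 771·L_2(s).
Expanding and collecting terms gives h(s) = 6s^2 + 4s + 1.
Evaluating at s = 4: h(4) = 113.

113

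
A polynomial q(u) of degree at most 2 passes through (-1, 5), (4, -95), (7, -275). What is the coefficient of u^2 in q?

Write q(u) = au^2 + bu + c. Substituting each data point gives a linear system:
  a - b + c = 5
  16a + 4b + c = -95
  49a + 7b + c = -275
Solving the system yields a = -5, b = -5, c = 5.
So q(u) = -5u² - 5u + 5.
The leading coefficient is -5.

-5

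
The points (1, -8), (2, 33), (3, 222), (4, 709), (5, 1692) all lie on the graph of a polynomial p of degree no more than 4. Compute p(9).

16224

Using the Lagrange interpolation formula with nodes 1, 2, 3, 4, 5:
  L_0(u) = (u - 2)(u - 3)(u - 4)(u - 5) / 24
  L_1(u) = (u - 1)(u - 3)(u - 4)(u - 5) / -6
  L_2(u) = (u - 1)(u - 2)(u - 4)(u - 5) / 4
  L_3(u) = (u - 1)(u - 2)(u - 3)(u - 5) / -6
  L_4(u) = (u - 1)(u - 2)(u - 3)(u - 4) / 24
Then p(u) = -8·L_0(u) + 33·L_1(u) + 222·L_2(u) + 709·L_3(u) + 1692·L_4(u).
Expanding and collecting terms gives p(u) = 2u^4 + 5u^3 - 6u^2 - 6u - 3.
Evaluating at u = 9: p(9) = 16224.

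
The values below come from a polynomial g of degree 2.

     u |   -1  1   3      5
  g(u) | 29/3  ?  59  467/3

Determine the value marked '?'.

On equispaced nodes a degree-2 polynomial has vanishing third forward difference, so
  - g(-1) + 3·g(1) - 3·g(3) + g(5) = 0.
Substituting the known values and solving for g(1):
  3·g(1) = 31
  g(1) = 31/3.

31/3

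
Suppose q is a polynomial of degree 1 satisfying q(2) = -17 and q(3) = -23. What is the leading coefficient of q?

Write q(s) = as + b. Substituting each data point gives a linear system:
  2a + b = -17
  3a + b = -23
Solving the system yields a = -6, b = -5.
So q(s) = -6s - 5.
The leading coefficient is -6.

-6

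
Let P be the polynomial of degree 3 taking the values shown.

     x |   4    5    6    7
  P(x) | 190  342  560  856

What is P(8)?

1242

Using the Lagrange interpolation formula with nodes 4, 5, 6, 7:
  L_0(x) = (x - 5)(x - 6)(x - 7) / -6
  L_1(x) = (x - 4)(x - 6)(x - 7) / 2
  L_2(x) = (x - 4)(x - 5)(x - 7) / -2
  L_3(x) = (x - 4)(x - 5)(x - 6) / 6
Then P(x) = 190·L_0(x) + 342·L_1(x) + 560·L_2(x) + 856·L_3(x).
Expanding and collecting terms gives P(x) = 2x³ + 3x² + 3x + 2.
Evaluating at x = 8: P(8) = 1242.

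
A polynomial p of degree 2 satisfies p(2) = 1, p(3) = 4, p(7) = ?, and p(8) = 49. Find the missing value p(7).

The 3 known points determine the degree-2 polynomial uniquely.
Write p(t) = at^2 + bt + c. Substituting each data point gives a linear system:
  4a + 2b + c = 1
  9a + 3b + c = 4
  64a + 8b + c = 49
Solving the system yields a = 1, b = -2, c = 1.
So p(t) = t^2 - 2t + 1.
Then p(7) = 36.

36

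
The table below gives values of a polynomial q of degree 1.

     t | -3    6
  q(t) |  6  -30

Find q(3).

Using the Lagrange interpolation formula with nodes -3, 6:
  L_0(t) = (t - 6) / -9
  L_1(t) = (t + 3) / 9
Then q(t) = 6·L_0(t) - 30·L_1(t).
Expanding and collecting terms gives q(t) = -4t - 6.
Evaluating at t = 3: q(3) = -18.

-18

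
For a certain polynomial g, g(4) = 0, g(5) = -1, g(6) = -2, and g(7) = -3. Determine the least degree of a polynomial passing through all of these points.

Forward differences of the values at t = 4, 5, 6, 7:
  g  : 0  -1  -2  -3
  Δ  : -1  -1  -1
  Δ^2: 0  0
  Δ^3: 0
The first differences are constant (-1) and nonzero, while all higher differences vanish, so the minimal degree is 1.

1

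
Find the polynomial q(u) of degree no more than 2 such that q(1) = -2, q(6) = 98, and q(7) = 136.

Using the Lagrange interpolation formula with nodes 1, 6, 7:
  L_0(u) = (u - 6)(u - 7) / 30
  L_1(u) = (u - 1)(u - 7) / -5
  L_2(u) = (u - 1)(u - 6) / 6
Then q(u) = -2·L_0(u) + 98·L_1(u) + 136·L_2(u).
Expanding and collecting terms gives q(u) = 3u² - u - 4.
Check: q(1) = -2. ✓

q(u) = 3u^2 - u - 4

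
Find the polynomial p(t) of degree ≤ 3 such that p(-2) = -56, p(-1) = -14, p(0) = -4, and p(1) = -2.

p(t) = 4t^3 - 4t^2 + 2t - 4

Write p(t) = at^3 + bt^2 + ct + d. Substituting each data point gives a linear system:
  -8a + 4b - 2c + d = -56
  -a + b - c + d = -14
  d = -4
  a + b + c + d = -2
Solving the system yields a = 4, b = -4, c = 2, d = -4.
So p(t) = 4t^3 - 4t^2 + 2t - 4.
Check: p(0) = -4. ✓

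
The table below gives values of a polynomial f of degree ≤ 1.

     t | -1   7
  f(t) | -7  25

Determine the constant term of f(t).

Write f(t) = at + b. Substituting each data point gives a linear system:
  -a + b = -7
  7a + b = 25
Solving the system yields a = 4, b = -3.
So f(t) = 4t - 3.
The constant term is -3.

-3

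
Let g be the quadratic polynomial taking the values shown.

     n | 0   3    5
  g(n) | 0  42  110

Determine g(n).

g(n) = 4n^2 + 2n

Write g(n) = an^2 + bn + c. Substituting each data point gives a linear system:
  c = 0
  9a + 3b + c = 42
  25a + 5b + c = 110
Solving the system yields a = 4, b = 2, c = 0.
So g(n) = 4n^2 + 2n.
Check: g(5) = 110. ✓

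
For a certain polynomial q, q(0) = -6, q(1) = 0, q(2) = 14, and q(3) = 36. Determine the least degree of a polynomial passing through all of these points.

2

Forward differences of the values at u = 0, 1, 2, 3:
  q  : -6  0  14  36
  Δ  : 6  14  22
  Δ^2: 8  8
  Δ^3: 0
The second differences are constant (8) and nonzero, while all higher differences vanish, so the minimal degree is 2.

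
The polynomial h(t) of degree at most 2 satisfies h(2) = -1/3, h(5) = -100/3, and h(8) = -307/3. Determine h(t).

h(t) = -2t^2 + 3t + 5/3

Write h(t) = at^2 + bt + c. Substituting each data point gives a linear system:
  4a + 2b + c = -1/3
  25a + 5b + c = -100/3
  64a + 8b + c = -307/3
Solving the system yields a = -2, b = 3, c = 5/3.
So h(t) = -2t² + 3t + 5/3.
Check: h(2) = -1/3. ✓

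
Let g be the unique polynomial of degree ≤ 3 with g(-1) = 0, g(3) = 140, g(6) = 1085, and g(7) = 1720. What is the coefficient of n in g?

0

Write g(n) = an^3 + bn^2 + cn + d. Substituting each data point gives a linear system:
  -a + b - c + d = 0
  27a + 9b + 3c + d = 140
  216a + 36b + 6c + d = 1085
  343a + 49b + 7c + d = 1720
Solving the system yields a = 5, b = 0, c = 0, d = 5.
So g(n) = 5n^3 + 5.
The coefficient of n is 0.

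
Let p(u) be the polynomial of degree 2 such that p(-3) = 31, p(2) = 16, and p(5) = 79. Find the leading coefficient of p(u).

Write p(u) = au^2 + bu + c. Substituting each data point gives a linear system:
  9a - 3b + c = 31
  4a + 2b + c = 16
  25a + 5b + c = 79
Solving the system yields a = 3, b = 0, c = 4.
So p(u) = 3u^2 + 4.
The leading coefficient is 3.

3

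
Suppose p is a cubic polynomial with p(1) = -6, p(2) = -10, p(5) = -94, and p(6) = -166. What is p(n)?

p(n) = -n^3 + 2n^2 - 3n - 4

Write p(n) = an^3 + bn^2 + cn + d. Substituting each data point gives a linear system:
  a + b + c + d = -6
  8a + 4b + 2c + d = -10
  125a + 25b + 5c + d = -94
  216a + 36b + 6c + d = -166
Solving the system yields a = -1, b = 2, c = -3, d = -4.
So p(n) = -n^3 + 2n^2 - 3n - 4.
Check: p(2) = -10. ✓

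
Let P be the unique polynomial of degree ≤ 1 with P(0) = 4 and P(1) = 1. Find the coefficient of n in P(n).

-3

Write P(n) = an + b. Substituting each data point gives a linear system:
  b = 4
  a + b = 1
Solving the system yields a = -3, b = 4.
So P(n) = -3n + 4.
The leading coefficient is -3.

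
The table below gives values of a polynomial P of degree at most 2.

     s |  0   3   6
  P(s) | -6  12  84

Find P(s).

P(s) = 3s^2 - 3s - 6

Using the Lagrange interpolation formula with nodes 0, 3, 6:
  L_0(s) = (s - 3)(s - 6) / 18
  L_1(s) = s(s - 6) / -9
  L_2(s) = s(s - 3) / 18
Then P(s) = -6·L_0(s) + 12·L_1(s) + 84·L_2(s).
Expanding and collecting terms gives P(s) = 3s^2 - 3s - 6.
Check: P(6) = 84. ✓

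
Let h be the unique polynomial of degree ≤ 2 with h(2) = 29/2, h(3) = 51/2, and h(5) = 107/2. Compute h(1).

Write h(s) = as^2 + bs + c. Substituting each data point gives a linear system:
  4a + 2b + c = 29/2
  9a + 3b + c = 51/2
  25a + 5b + c = 107/2
Solving the system yields a = 1, b = 6, c = -3/2.
So h(s) = s² + 6s - 3/2.
Then h(1) = 11/2.

11/2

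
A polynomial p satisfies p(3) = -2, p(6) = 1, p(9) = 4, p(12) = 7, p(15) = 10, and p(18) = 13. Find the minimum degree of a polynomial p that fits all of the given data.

1

Forward differences of the values at x = 3, 6, 9, 12, 15, 18:
  p  : -2  1  4  7  10  13
  Δ  : 3  3  3  3  3
  Δ^2: 0  0  0  0
  Δ^3: 0  0  0
  Δ^4: 0  0
  Δ^5: 0
The first differences are constant (3) and nonzero, while all higher differences vanish, so the minimal degree is 1.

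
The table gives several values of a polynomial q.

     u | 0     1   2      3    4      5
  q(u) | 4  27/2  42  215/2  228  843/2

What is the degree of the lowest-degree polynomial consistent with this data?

3

Forward differences of the values at u = 0, 1, 2, 3, 4, 5:
  q  : 4  27/2  42  215/2  228  843/2
  Δ  : 19/2  57/2  131/2  241/2  387/2
  Δ^2: 19  37  55  73
  Δ^3: 18  18  18
  Δ^4: 0  0
  Δ^5: 0
The third differences are constant (18) and nonzero, while all higher differences vanish, so the minimal degree is 3.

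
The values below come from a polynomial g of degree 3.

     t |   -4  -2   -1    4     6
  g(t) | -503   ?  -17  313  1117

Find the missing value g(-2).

-83

The 4 known points determine the degree-3 polynomial uniquely.
Write g(t) = at^3 + bt^2 + ct + d. Substituting each data point gives a linear system:
  -64a + 16b - 4c + d = -503
  -a + b - c + d = -17
  64a + 16b + 4c + d = 313
  216a + 36b + 6c + d = 1117
Solving the system yields a = 6, b = -6, c = 6, d = 1.
So g(t) = 6t^3 - 6t^2 + 6t + 1.
Then g(-2) = -83.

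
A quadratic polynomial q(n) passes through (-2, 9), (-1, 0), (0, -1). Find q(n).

q(n) = 4n^2 + 3n - 1

Write q(n) = an^2 + bn + c. Substituting each data point gives a linear system:
  4a - 2b + c = 9
  a - b + c = 0
  c = -1
Solving the system yields a = 4, b = 3, c = -1.
So q(n) = 4n^2 + 3n - 1.
Check: q(-1) = 0. ✓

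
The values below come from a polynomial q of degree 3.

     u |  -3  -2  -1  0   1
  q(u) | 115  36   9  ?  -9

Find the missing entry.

4

On equispaced nodes a degree-3 polynomial has vanishing fourth forward difference, so
  q(-3) - 4·q(-2) + 6·q(-1) - 4·q(0) + q(1) = 0.
Substituting the known values and solving for q(0):
  -4·q(0) = -16
  q(0) = 4.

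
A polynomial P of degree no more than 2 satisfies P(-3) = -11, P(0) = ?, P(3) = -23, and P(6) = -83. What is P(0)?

The 3 known points determine the degree-2 polynomial uniquely.
Write P(x) = ax^2 + bx + c. Substituting each data point gives a linear system:
  9a - 3b + c = -11
  9a + 3b + c = -23
  36a + 6b + c = -83
Solving the system yields a = -2, b = -2, c = 1.
So P(x) = -2x^2 - 2x + 1.
Then P(0) = 1.

1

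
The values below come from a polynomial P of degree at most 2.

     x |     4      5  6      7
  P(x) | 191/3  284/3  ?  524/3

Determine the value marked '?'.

395/3

On equispaced nodes a degree-2 polynomial has vanishing third forward difference, so
  - P(4) + 3·P(5) - 3·P(6) + P(7) = 0.
Substituting the known values and solving for P(6):
  -3·P(6) = -395
  P(6) = 395/3.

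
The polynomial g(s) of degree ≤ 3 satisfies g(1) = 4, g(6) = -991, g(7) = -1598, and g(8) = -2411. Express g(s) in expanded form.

Write g(s) = as^3 + bs^2 + cs + d. Substituting each data point gives a linear system:
  a + b + c + d = 4
  216a + 36b + 6c + d = -991
  343a + 49b + 7c + d = -1598
  512a + 64b + 8c + d = -2411
Solving the system yields a = -5, b = 2, c = 2, d = 5.
So g(s) = -5s^3 + 2s^2 + 2s + 5.
Check: g(7) = -1598. ✓

g(s) = -5s^3 + 2s^2 + 2s + 5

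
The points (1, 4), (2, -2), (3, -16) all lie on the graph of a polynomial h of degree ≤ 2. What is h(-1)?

-8

Using the Lagrange interpolation formula with nodes 1, 2, 3:
  L_0(n) = (n - 2)(n - 3) / 2
  L_1(n) = (n - 1)(n - 3) / -1
  L_2(n) = (n - 1)(n - 2) / 2
Then h(n) = 4·L_0(n) - 2·L_1(n) - 16·L_2(n).
Expanding and collecting terms gives h(n) = -4n^2 + 6n + 2.
Evaluating at n = -1: h(-1) = -8.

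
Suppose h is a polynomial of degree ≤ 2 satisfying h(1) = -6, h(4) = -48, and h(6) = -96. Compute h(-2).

0

Write h(s) = as^2 + bs + c. Substituting each data point gives a linear system:
  a + b + c = -6
  16a + 4b + c = -48
  36a + 6b + c = -96
Solving the system yields a = -2, b = -4, c = 0.
So h(s) = -2s^2 - 4s.
Then h(-2) = 0.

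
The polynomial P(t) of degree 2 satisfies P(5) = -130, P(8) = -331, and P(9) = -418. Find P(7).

-254

Using the Lagrange interpolation formula with nodes 5, 8, 9:
  L_0(t) = (t - 8)(t - 9) / 12
  L_1(t) = (t - 5)(t - 9) / -3
  L_2(t) = (t - 5)(t - 8) / 4
Then P(t) = -130·L_0(t) - 331·L_1(t) - 418·L_2(t).
Expanding and collecting terms gives P(t) = -5t² - 2t + 5.
Evaluating at t = 7: P(7) = -254.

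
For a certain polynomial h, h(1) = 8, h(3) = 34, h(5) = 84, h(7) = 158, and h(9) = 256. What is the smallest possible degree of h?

Forward differences of the values at x = 1, 3, 5, 7, 9:
  h  : 8  34  84  158  256
  Δ  : 26  50  74  98
  Δ^2: 24  24  24
  Δ^3: 0  0
  Δ^4: 0
The second differences are constant (24) and nonzero, while all higher differences vanish, so the minimal degree is 2.

2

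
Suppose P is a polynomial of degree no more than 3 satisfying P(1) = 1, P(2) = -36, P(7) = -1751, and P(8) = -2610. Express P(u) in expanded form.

P(u) = -5u^3 - u^2 + u + 6

Using the Lagrange interpolation formula with nodes 1, 2, 7, 8:
  L_0(u) = (u - 2)(u - 7)(u - 8) / -42
  L_1(u) = (u - 1)(u - 7)(u - 8) / 30
  L_2(u) = (u - 1)(u - 2)(u - 8) / -30
  L_3(u) = (u - 1)(u - 2)(u - 7) / 42
Then P(u) = 1·L_0(u) - 36·L_1(u) - 1751·L_2(u) - 2610·L_3(u).
Expanding and collecting terms gives P(u) = -5u³ - u² + u + 6.
Check: P(2) = -36. ✓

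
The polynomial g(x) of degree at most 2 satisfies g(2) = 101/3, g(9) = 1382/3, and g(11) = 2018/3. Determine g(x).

Using the Lagrange interpolation formula with nodes 2, 9, 11:
  L_0(x) = (x - 9)(x - 11) / 63
  L_1(x) = (x - 2)(x - 11) / -14
  L_2(x) = (x - 2)(x - 9) / 18
Then g(x) = 101/3·L_0(x) + 1382/3·L_1(x) + 2018/3·L_2(x).
Expanding and collecting terms gives g(x) = 5x^2 + 6x + 5/3.
Check: g(11) = 2018/3. ✓

g(x) = 5x^2 + 6x + 5/3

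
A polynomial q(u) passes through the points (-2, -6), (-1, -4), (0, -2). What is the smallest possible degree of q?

Forward differences of the values at u = -2, -1, 0:
  q  : -6  -4  -2
  Δ  : 2  2
  Δ^2: 0
The first differences are constant (2) and nonzero, while all higher differences vanish, so the minimal degree is 1.

1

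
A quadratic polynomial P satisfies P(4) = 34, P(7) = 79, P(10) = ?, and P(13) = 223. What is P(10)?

The 3 known points determine the degree-2 polynomial uniquely.
Write P(n) = an^2 + bn + c. Substituting each data point gives a linear system:
  16a + 4b + c = 34
  49a + 7b + c = 79
  169a + 13b + c = 223
Solving the system yields a = 1, b = 4, c = 2.
So P(n) = n^2 + 4n + 2.
Then P(10) = 142.

142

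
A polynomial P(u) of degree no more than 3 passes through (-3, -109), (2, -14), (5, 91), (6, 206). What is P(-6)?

Using the Lagrange interpolation formula with nodes -3, 2, 5, 6:
  L_0(u) = (u - 2)(u - 5)(u - 6) / -360
  L_1(u) = (u + 3)(u - 5)(u - 6) / 60
  L_2(u) = (u + 3)(u - 2)(u - 6) / -24
  L_3(u) = (u + 3)(u - 2)(u - 5) / 36
Then P(u) = -109·L_0(u) - 14·L_1(u) + 91·L_2(u) + 206·L_3(u).
Expanding and collecting terms gives P(u) = 2u³ - 6u² - u - 4.
Evaluating at u = -6: P(-6) = -646.

-646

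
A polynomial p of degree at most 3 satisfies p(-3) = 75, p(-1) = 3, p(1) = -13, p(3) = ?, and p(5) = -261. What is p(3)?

The 4 known points determine the degree-3 polynomial uniquely.
Write p(x) = ax^3 + bx^2 + cx + d. Substituting each data point gives a linear system:
  -27a + 9b - 3c + d = 75
  -a + b - c + d = 3
  a + b + c + d = -13
  125a + 25b + 5c + d = -261
Solving the system yields a = -2, b = 1, c = -6, d = -6.
So p(x) = -2x^3 + x^2 - 6x - 6.
Then p(3) = -69.

-69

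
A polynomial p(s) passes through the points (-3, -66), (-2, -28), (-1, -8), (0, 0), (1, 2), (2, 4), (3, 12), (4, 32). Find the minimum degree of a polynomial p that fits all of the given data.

Forward differences of the values at s = -3, -2, -1, 0, 1, 2, 3, 4:
  p  : -66  -28  -8  0  2  4  12  32
  Δ  : 38  20  8  2  2  8  20
  Δ^2: -18  -12  -6  0  6  12
  Δ^3: 6  6  6  6  6
  Δ^4: 0  0  0  0
  Δ^5: 0  0  0
  Δ^6: 0  0
  Δ^7: 0
The third differences are constant (6) and nonzero, while all higher differences vanish, so the minimal degree is 3.

3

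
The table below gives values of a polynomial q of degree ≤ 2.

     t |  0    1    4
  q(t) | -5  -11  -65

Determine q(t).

q(t) = -3t^2 - 3t - 5

Write q(t) = at^2 + bt + c. Substituting each data point gives a linear system:
  c = -5
  a + b + c = -11
  16a + 4b + c = -65
Solving the system yields a = -3, b = -3, c = -5.
So q(t) = -3t^2 - 3t - 5.
Check: q(1) = -11. ✓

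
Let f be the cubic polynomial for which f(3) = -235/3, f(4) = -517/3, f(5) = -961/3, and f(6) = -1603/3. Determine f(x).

Using the Lagrange interpolation formula with nodes 3, 4, 5, 6:
  L_0(x) = (x - 4)(x - 5)(x - 6) / -6
  L_1(x) = (x - 3)(x - 5)(x - 6) / 2
  L_2(x) = (x - 3)(x - 4)(x - 6) / -2
  L_3(x) = (x - 3)(x - 4)(x - 5) / 6
Then f(x) = -235/3·L_0(x) - 517/3·L_1(x) - 961/3·L_2(x) - 1603/3·L_3(x).
Expanding and collecting terms gives f(x) = -2x^3 - 3x^2 + x - 1/3.
Check: f(3) = -235/3. ✓

f(x) = -2x^3 - 3x^2 + x - 1/3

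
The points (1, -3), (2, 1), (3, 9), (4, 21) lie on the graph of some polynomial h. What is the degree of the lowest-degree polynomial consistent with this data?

2

Forward differences of the values at s = 1, 2, 3, 4:
  h  : -3  1  9  21
  Δ  : 4  8  12
  Δ^2: 4  4
  Δ^3: 0
The second differences are constant (4) and nonzero, while all higher differences vanish, so the minimal degree is 2.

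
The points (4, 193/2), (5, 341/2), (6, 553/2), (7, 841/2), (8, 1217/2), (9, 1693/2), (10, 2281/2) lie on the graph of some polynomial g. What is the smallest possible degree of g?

Forward differences of the values at x = 4, 5, 6, 7, 8, 9, 10:
  g  : 193/2  341/2  553/2  841/2  1217/2  1693/2  2281/2
  Δ  : 74  106  144  188  238  294
  Δ^2: 32  38  44  50  56
  Δ^3: 6  6  6  6
  Δ^4: 0  0  0
  Δ^5: 0  0
  Δ^6: 0
The third differences are constant (6) and nonzero, while all higher differences vanish, so the minimal degree is 3.

3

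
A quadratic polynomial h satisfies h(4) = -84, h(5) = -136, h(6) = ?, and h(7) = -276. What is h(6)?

On equispaced nodes a degree-2 polynomial has vanishing third forward difference, so
  - h(4) + 3·h(5) - 3·h(6) + h(7) = 0.
Substituting the known values and solving for h(6):
  -3·h(6) = 600
  h(6) = -200.

-200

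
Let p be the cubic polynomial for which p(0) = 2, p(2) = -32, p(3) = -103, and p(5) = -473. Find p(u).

p(u) = -4u^3 + 2u^2 - 5u + 2

Using the Lagrange interpolation formula with nodes 0, 2, 3, 5:
  L_0(u) = (u - 2)(u - 3)(u - 5) / -30
  L_1(u) = u(u - 3)(u - 5) / 6
  L_2(u) = u(u - 2)(u - 5) / -6
  L_3(u) = u(u - 2)(u - 3) / 30
Then p(u) = 2·L_0(u) - 32·L_1(u) - 103·L_2(u) - 473·L_3(u).
Expanding and collecting terms gives p(u) = -4u^3 + 2u^2 - 5u + 2.
Check: p(2) = -32. ✓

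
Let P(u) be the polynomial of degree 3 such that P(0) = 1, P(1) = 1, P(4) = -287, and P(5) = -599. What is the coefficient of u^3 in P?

-6

Write P(u) = au^3 + bu^2 + cu + d. Substituting each data point gives a linear system:
  d = 1
  a + b + c + d = 1
  64a + 16b + 4c + d = -287
  125a + 25b + 5c + d = -599
Solving the system yields a = -6, b = 6, c = 0, d = 1.
So P(u) = -6u^3 + 6u^2 + 1.
The leading coefficient is -6.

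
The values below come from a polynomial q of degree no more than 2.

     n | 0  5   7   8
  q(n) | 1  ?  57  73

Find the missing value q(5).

31

The 3 known points determine the degree-2 polynomial uniquely.
Write q(n) = an^2 + bn + c. Substituting each data point gives a linear system:
  c = 1
  49a + 7b + c = 57
  64a + 8b + c = 73
Solving the system yields a = 1, b = 1, c = 1.
So q(n) = n^2 + n + 1.
Then q(5) = 31.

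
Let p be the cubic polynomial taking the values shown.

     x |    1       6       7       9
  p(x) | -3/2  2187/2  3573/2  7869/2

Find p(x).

Write p(x) = ax^3 + bx^2 + cx + d. Substituting each data point gives a linear system:
  a + b + c + d = -3/2
  216a + 36b + 6c + d = 2187/2
  343a + 49b + 7c + d = 3573/2
  729a + 81b + 9c + d = 7869/2
Solving the system yields a = 6, b = -5, c = -4, d = 3/2.
So p(x) = 6x^3 - 5x^2 - 4x + 3/2.
Check: p(6) = 2187/2. ✓

p(x) = 6x^3 - 5x^2 - 4x + 3/2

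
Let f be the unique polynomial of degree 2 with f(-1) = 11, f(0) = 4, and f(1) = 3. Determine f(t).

Write f(t) = at^2 + bt + c. Substituting each data point gives a linear system:
  a - b + c = 11
  c = 4
  a + b + c = 3
Solving the system yields a = 3, b = -4, c = 4.
So f(t) = 3t^2 - 4t + 4.
Check: f(0) = 4. ✓

f(t) = 3t^2 - 4t + 4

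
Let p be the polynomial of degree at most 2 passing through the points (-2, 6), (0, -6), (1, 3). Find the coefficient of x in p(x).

Write p(x) = ax^2 + bx + c. Substituting each data point gives a linear system:
  4a - 2b + c = 6
  c = -6
  a + b + c = 3
Solving the system yields a = 5, b = 4, c = -6.
So p(x) = 5x² + 4x - 6.
The coefficient of x is 4.

4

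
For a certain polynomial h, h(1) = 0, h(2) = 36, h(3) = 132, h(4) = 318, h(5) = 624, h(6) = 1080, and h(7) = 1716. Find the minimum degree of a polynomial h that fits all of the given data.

Forward differences of the values at u = 1, 2, 3, 4, 5, 6, 7:
  h  : 0  36  132  318  624  1080  1716
  Δ  : 36  96  186  306  456  636
  Δ^2: 60  90  120  150  180
  Δ^3: 30  30  30  30
  Δ^4: 0  0  0
  Δ^5: 0  0
  Δ^6: 0
The third differences are constant (30) and nonzero, while all higher differences vanish, so the minimal degree is 3.

3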